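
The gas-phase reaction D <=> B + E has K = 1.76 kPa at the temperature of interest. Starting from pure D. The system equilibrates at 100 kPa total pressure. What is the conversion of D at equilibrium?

X = 0.132

Let X = conversion of D (basis 1 mol D); extent of reaction ξ = X.
Species balance: n_D = 1 − X; n_B = X; n_E = X.
Summing: n_T = 1 + X.
y_i = n_i/n_T, p_i = y_i·P. K = p_B p_E / (p_D).
Setting this equal to 1.76 kPa and taking the physical root (0 < X < 1) gives X = 0.132.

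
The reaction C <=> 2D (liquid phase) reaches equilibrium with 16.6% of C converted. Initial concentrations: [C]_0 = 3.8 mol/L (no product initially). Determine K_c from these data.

Let X = conversion of C.
Concentrations: [C] = 3.8 − 3.8X; [D] = 7.6X.
At X = 0.166: [C] = 3.17, [D] = 1.26.
K_c = [D]^2 / ([C]) = 0.502 mol/L.

K_c = 0.502 mol/L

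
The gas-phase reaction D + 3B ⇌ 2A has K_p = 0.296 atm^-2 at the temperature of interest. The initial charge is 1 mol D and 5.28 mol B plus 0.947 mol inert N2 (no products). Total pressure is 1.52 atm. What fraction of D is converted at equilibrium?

Take 1 mol D as basis and let X be its fractional conversion, so ξ = X.
Species balance: n_D = 1 − X; n_B = 5.28 − 3X; n_A = 2X; n_I = 0.947 (inert).
Total moles n_T = 7.23 − 2X.
y_i = n_i/n_T, p_i = y_i·P. K_p = p_A^2 / (p_D p_B^3).
Setting this equal to 0.296 atm^-2 and taking the physical root (0 < X < 1) gives X = 0.406.

X = 0.406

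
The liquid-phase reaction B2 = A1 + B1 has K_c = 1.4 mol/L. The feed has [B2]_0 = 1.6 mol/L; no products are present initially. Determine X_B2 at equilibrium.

Let X = conversion of B2; extent ξ = 1.6·X mol/L.
Concentrations: [B2] = 1.6 − 1.6X; [A1] = 1.6X; [B1] = 1.6X.
K_c = [A1] [B1] / ([B2]).
This equals 1.4 at X = 0.595 (the root in 0 < X < 1).

X = 0.595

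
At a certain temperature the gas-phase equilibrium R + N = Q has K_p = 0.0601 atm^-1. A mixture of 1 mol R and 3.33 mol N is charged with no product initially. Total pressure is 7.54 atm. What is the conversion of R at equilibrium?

Take 1 mol R as basis and let X be its fractional conversion, so ξ = X.
Moles: n_R = 1 − X; n_N = 3.33 − X; n_Q = X.
Total moles n_T = 4.33 − X.
Mole fractions y_i = n_i/n_T; K_p = p_Q / (p_R p_N) with p_i = y_i·P.
Equating to 0.0601 atm^-1 and solving on 0 < X < 1: X = 0.255.

X = 0.255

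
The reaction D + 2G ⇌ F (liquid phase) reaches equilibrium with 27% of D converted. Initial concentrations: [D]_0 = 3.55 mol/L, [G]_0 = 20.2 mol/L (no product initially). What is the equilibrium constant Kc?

Let X = conversion of D.
Concentrations: [D] = 3.55 − 3.55X; [G] = 20.2 − 7.1X; [F] = 3.55X.
At X = 0.27: [D] = 2.59, [G] = 18.3, [F] = 0.959.
Kc = [F] / ([D] [G]^2) = 0.00111 (mol/L)^-2.

Kc = 0.00111 (mol/L)^-2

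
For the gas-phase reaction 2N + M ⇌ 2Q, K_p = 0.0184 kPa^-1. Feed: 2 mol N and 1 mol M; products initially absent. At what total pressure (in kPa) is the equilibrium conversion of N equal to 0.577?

Take 2 mol N as basis and let X be its fractional conversion, so ξ = X.
At extent ξ: n_N = 2 − 2X; n_M = 1 − X; n_Q = 2X.
Summing: n_T = 3 − X.
K_p = p_Q^2 / (p_N^2 p_M) with p_i = (n_i/n_T)·P.
At X = 0.577: the mole-fraction product g(X) = Π y_i^ν_i = 10.66. Since K_p = g(X)·P^{-1}, P = (g/K_p)^(1/1) = (10.66/0.0184)^(1/1) = 579 kPa.

P = 579 kPa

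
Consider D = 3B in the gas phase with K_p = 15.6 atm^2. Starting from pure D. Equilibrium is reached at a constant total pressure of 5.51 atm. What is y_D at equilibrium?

Let X = conversion of D (basis 1 mol D); extent of reaction ξ = X.
Moles: n_D = 1 − X; n_B = 3X.
Summing: n_T = 1 + 2X.
y_i = n_i/n_T, p_i = y_i·P. K_p = p_B^3 / (p_D).
Substituting and setting equal to 15.6 atm^2 gives a polynomial in X; the root in (0,1) is X = 0.327.
Then n_D = 0.673, n_T = 1.65, so y_D = 0.407.

y_D = 0.407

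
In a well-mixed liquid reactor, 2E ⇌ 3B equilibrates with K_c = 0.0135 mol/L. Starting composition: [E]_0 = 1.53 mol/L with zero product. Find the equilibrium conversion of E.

Let X = conversion of E; extent ξ = 1.53X/2 mol/L.
Concentrations: [E] = 1.53 − 1.53X; [B] = 2.29X.
K_c = [B]^3 / ([E]^2).
Setting equal to 0.0135 and solving for X on (0,1) gives X = 0.126.

X = 0.126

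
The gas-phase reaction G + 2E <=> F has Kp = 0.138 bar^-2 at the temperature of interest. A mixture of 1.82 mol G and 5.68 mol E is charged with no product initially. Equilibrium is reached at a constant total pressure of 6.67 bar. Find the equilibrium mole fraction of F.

Basis: 1.82 mol G initially; let X = conversion of G. Extent ξ = 1.82X.
Moles: n_G = 1.82 − 1.82X; n_E = 5.68 − 3.64X; n_F = 1.82X.
n_T = Σnᵢ = 7.5 − 3.64X.
Mole fractions y_i = n_i/n_T; Kp = p_F / (p_G p_E^2) with p_i = y_i·P.
Setting this equal to 0.138 bar^-2 and taking the physical root (0 < X < 1) gives X = 0.709.
Then n_F = 1.29, n_T = 4.92, so y_F = 0.262.

y_F = 0.262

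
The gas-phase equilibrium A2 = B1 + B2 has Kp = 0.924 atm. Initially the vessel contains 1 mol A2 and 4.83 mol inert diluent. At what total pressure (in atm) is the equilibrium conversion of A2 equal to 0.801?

Let X = conversion of A2 (basis 1 mol A2); extent of reaction ξ = X.
Mole table: n_A2 = 1 − X; n_B1 = X; n_B2 = X; n_I = 4.83 (inert).
Summing: n_T = 5.83 + X.
Kp = p_B1 p_B2 / (p_A2) with p_i = (n_i/n_T)·P.
At X = 0.801: the mole-fraction product g(X) = Π y_i^ν_i = 0.4862. Since Kp = g(X)·P^{1}, P = (Kp/g)^(1/1) = (0.924/0.4862)^(1/1) = 1.9 atm.

P = 1.9 atm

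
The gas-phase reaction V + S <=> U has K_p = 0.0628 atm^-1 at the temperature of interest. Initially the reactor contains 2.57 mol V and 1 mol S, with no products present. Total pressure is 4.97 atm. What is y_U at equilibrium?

Take 1 mol S as basis and let X be its fractional conversion, so ξ = X.
At extent ξ: n_V = 2.57 − X; n_S = 1 − X; n_U = X.
Total moles n_T = 3.57 − X.
With p_i = (n_i/n_T)P, K_p = p_U / (p_V p_S).
Equating to 0.0628 atm^-1 and solving on 0 < X < 1: X = 0.180.
Then n_U = 0.18, n_T = 3.39, so y_U = 0.053.

y_U = 0.053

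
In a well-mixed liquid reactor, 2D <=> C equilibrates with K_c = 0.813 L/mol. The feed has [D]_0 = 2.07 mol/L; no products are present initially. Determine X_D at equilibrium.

X = 0.584

Let X = conversion of D; extent ξ = 2.07X/2 mol/L.
Concentrations: [D] = 2.07 − 2.07X; [C] = 1.03X.
K_c = [C] / ([D]^2).
Setting equal to 0.813 and solving for X on (0,1) gives X = 0.584.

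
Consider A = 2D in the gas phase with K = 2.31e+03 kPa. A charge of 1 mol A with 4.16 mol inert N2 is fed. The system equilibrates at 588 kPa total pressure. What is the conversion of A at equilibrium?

X = 0.872

Take 1 mol A as basis and let X be its fractional conversion, so ξ = X.
Moles: n_A = 1 − X; n_D = 2X; n_I = 4.16 (inert).
Total moles n_T = 5.16 + X.
y_i = n_i/n_T, p_i = y_i·P. K = p_D^2 / (p_A).
This yields a degree-2 equation in X; solving on (0,1), X = 0.872.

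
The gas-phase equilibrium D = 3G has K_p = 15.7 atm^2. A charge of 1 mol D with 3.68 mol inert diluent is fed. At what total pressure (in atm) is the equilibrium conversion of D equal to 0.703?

Take 1 mol D as basis and let X be its fractional conversion, so ξ = X.
Species balance: n_D = 1 − X; n_G = 3X; n_I = 3.68 (inert).
n_T = Σnᵢ = 4.68 + 2X.
K_p = p_G^3 / (p_D) with p_i = (n_i/n_T)·P.
At X = 0.703: the mole-fraction product g(X) = Π y_i^ν_i = 0.8527. Since K_p = g(X)·P^{2}, P = (K_p/g)^(1/2) = (15.7/0.8527)^(1/2) = 4.29 atm.

P = 4.29 atm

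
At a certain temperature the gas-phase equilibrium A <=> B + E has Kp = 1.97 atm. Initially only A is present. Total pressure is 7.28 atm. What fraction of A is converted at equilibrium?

Take 1 mol A as basis and let X be its fractional conversion, so ξ = X.
Species balance: n_A = 1 − X; n_B = X; n_E = X.
Summing: n_T = 1 + X.
y_i = n_i/n_T, p_i = y_i·P. Kp = p_B p_E / (p_A).
Substituting and setting equal to 1.97 atm gives a polynomial in X; the root in (0,1) is X = 0.461.

X = 0.461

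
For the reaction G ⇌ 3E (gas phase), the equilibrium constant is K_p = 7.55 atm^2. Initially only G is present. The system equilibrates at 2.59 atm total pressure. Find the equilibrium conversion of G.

Let X = conversion of G (basis 1 mol G); extent of reaction ξ = X.
Species balance: n_G = 1 − X; n_E = 3X.
n_T = Σnᵢ = 1 + 2X.
y_i = n_i/n_T, p_i = y_i·P. K_p = p_E^3 / (p_G).
Substituting and setting equal to 7.55 atm^2 gives a polynomial in X; the root in (0,1) is X = 0.435.

X = 0.435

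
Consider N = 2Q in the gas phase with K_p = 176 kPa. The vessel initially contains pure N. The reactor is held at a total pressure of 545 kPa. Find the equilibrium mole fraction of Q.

Take 1 mol N as basis and let X be its fractional conversion, so ξ = X.
At extent ξ: n_N = 1 − X; n_Q = 2X.
Total moles n_T = 1 + X.
With p_i = (n_i/n_T)P, K_p = p_Q^2 / (p_N).
Equating to 176 kPa and solving on 0 < X < 1: X = 0.273.
Then n_Q = 0.547, n_T = 1.27, so y_Q = 0.429.

y_Q = 0.429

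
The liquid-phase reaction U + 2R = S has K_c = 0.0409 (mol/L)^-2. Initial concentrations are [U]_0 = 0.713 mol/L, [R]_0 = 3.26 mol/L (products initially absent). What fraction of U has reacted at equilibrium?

Let X = conversion of U; extent ξ = 0.713·X mol/L.
Concentrations: [U] = 0.713 − 0.713X; [R] = 3.26 − 1.43X; [S] = 0.713X.
K_c = [S] / ([U] [R]^2).
This equals 0.0409 at X = 0.255 (the root in 0 < X < 1).

X = 0.255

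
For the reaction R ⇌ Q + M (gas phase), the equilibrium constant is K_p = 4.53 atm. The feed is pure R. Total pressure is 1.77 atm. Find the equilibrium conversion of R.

Let X = conversion of R (basis 1 mol R); extent of reaction ξ = X.
Mole table: n_R = 1 − X; n_Q = X; n_M = X.
Summing: n_T = 1 + X.
y_i = n_i/n_T, p_i = y_i·P. K_p = p_Q p_M / (p_R).
Equating to 4.53 atm and solving on 0 < X < 1: X = 0.848.

X = 0.848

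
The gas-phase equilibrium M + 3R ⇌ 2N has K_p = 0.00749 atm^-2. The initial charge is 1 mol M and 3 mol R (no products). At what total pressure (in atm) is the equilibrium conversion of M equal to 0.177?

P = 4.24 atm

Take 1 mol M as basis and let X be its fractional conversion, so ξ = X.
Mole table: n_M = 1 − X; n_R = 3 − 3X; n_N = 2X.
Total moles n_T = 4 − 2X.
K_p = p_N^2 / (p_M p_R^3) with p_i = (n_i/n_T)·P.
At X = 0.177: the mole-fraction product g(X) = Π y_i^ν_i = 0.1345. Since K_p = g(X)·P^{-2}, P = (g/K_p)^(1/2) = (0.1345/0.00749)^(1/2) = 4.24 atm.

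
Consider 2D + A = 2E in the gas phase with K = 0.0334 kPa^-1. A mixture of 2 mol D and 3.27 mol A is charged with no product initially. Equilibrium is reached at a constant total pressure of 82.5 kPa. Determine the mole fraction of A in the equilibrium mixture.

y_A = 0.576

Basis: 2 mol D initially; let X = conversion of D. Extent ξ = X.
At extent ξ: n_D = 2 − 2X; n_A = 3.27 − X; n_E = 2X.
n_T = Σnᵢ = 5.27 − X.
Mole fractions y_i = n_i/n_T; K = p_E^2 / (p_D^2 p_A) with p_i = y_i·P.
This yields a degree-3 equation in X; solving on (0,1), X = 0.557.
Then n_A = 2.71, n_T = 4.71, so y_A = 0.576.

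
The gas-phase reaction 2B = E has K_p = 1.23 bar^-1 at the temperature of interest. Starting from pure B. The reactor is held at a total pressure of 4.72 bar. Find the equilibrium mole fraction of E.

y_E = 0.662

Let X = conversion of B (basis 1 mol B); extent of reaction ξ = 0.5X.
Mole table: n_B = 1 − X; n_E = 0.5X.
Summing: n_T = 1 − 0.5X.
y_i = n_i/n_T, p_i = y_i·P. K_p = p_E / (p_B^2).
Substituting and setting equal to 1.23 bar^-1 gives a polynomial in X; the root in (0,1) is X = 0.797.
Then n_E = 0.398, n_T = 0.602, so y_E = 0.662.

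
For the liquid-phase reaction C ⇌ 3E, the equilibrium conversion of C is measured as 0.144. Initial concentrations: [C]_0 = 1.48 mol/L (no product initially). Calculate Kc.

Let X = conversion of C.
Concentrations: [C] = 1.48 − 1.48X; [E] = 4.44X.
At X = 0.144: [C] = 1.27, [E] = 0.639.
Kc = [E]^3 / ([C]) = 0.206 (mol/L)^2.

Kc = 0.206 (mol/L)^2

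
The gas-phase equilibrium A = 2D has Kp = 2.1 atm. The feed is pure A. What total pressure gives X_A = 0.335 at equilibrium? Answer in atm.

Basis: 1 mol A initially; let X = conversion of A. Extent ξ = X.
Moles: n_A = 1 − X; n_D = 2X.
Summing: n_T = 1 + X.
Kp = p_D^2 / (p_A) with p_i = (n_i/n_T)·P.
At X = 0.335: the mole-fraction product g(X) = Π y_i^ν_i = 0.5056. Since Kp = g(X)·P^{1}, P = (Kp/g)^(1/1) = (2.1/0.5056)^(1/1) = 4.15 atm.

P = 4.15 atm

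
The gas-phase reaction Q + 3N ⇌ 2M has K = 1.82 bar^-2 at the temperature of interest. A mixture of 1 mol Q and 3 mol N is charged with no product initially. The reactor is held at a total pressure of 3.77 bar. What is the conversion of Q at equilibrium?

X = 0.637

Let X = conversion of Q (basis 1 mol Q); extent of reaction ξ = X.
Species balance: n_Q = 1 − X; n_N = 3 − 3X; n_M = 2X.
Summing: n_T = 4 − 2X.
With p_i = (n_i/n_T)P, K = p_M^2 / (p_Q p_N^3).
Setting this equal to 1.82 bar^-2 and taking the physical root (0 < X < 1) gives X = 0.637.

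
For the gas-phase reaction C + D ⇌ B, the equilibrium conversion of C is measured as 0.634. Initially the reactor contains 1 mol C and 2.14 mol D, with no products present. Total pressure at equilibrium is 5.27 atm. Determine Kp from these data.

Let X = conversion of C (basis 1 mol C); extent of reaction ξ = X.
Species balance: n_C = 1 − X; n_D = 2.14 − X; n_B = X.
Summing: n_T = 3.14 − X.
At X = 0.634: n_C = 0.366, n_D = 1.51, n_B = 0.634, n_T = 2.51.
p_i = (n_i/n_T)·P. Kp = p_B / (p_C p_D) = 0.547 atm^-1.

Kp = 0.547 atm^-1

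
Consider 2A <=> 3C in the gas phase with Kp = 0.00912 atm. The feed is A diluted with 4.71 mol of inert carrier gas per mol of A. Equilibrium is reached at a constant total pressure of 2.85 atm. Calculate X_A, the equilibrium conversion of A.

Let X = conversion of A (basis 1 mol A); extent of reaction ξ = 0.5X.
Moles: n_A = 1 − X; n_C = 1.5X; n_I = 4.71 (inert).
n_T = Σnᵢ = 5.71 + 0.5X.
With p_i = (n_i/n_T)P, Kp = p_C^3 / (p_A^2).
Substituting and setting equal to 0.00912 atm gives a polynomial in X; the root in (0,1) is X = 0.157.

X = 0.157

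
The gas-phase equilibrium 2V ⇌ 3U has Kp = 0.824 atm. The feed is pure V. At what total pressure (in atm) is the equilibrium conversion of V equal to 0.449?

Take 1 mol V as basis and let X be its fractional conversion, so ξ = 0.5X.
Species balance: n_V = 1 − X; n_U = 1.5X.
Total moles n_T = 1 + 0.5X.
Kp = p_U^3 / (p_V^2) with p_i = (n_i/n_T)·P.
At X = 0.449: the mole-fraction product g(X) = Π y_i^ν_i = 0.8218. Since Kp = g(X)·P^{1}, P = (Kp/g)^(1/1) = (0.824/0.8218)^(1/1) = 1 atm.

P = 1 atm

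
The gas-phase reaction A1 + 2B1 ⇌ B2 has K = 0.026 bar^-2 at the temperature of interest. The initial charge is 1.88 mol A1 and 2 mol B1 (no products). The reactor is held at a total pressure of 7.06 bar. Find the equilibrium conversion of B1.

X = 0.340

Take 2 mol B1 as basis and let X be its fractional conversion, so ξ = X.
At extent ξ: n_A1 = 1.88 − X; n_B1 = 2 − 2X; n_B2 = X.
Summing: n_T = 3.88 − 2X.
y_i = n_i/n_T, p_i = y_i·P. K = p_B2 / (p_A1 p_B1^2).
This yields a degree-3 equation in X; solving on (0,1), X = 0.340.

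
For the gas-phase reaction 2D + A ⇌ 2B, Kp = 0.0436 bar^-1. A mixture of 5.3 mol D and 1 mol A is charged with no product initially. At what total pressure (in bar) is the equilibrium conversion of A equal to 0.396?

Basis: 1 mol A initially; let X = conversion of A. Extent ξ = X.
Species balance: n_D = 5.3 − 2X; n_A = 1 − X; n_B = 2X.
Total moles n_T = 6.3 − X.
Kp = p_B^2 / (p_D^2 p_A) with p_i = (n_i/n_T)·P.
At X = 0.396: the mole-fraction product g(X) = Π y_i^ν_i = 0.3017. Since Kp = g(X)·P^{-1}, P = (g/Kp)^(1/1) = (0.3017/0.0436)^(1/1) = 6.92 bar.

P = 6.92 bar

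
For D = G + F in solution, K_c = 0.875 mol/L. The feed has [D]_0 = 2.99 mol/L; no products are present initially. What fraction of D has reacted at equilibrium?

Let X = conversion of D; extent ξ = 2.99·X mol/L.
Concentrations: [D] = 2.99 − 2.99X; [G] = 2.99X; [F] = 2.99X.
K_c = [G] [F] / ([D]).
Equating to 0.875 mol/L: the physical root is X = 0.414.

X = 0.414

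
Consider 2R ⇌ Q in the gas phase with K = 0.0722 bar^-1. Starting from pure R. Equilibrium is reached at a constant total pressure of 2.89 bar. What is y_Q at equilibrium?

y_Q = 0.151

Take 1 mol R as basis and let X be its fractional conversion, so ξ = 0.5X.
Mole table: n_R = 1 − X; n_Q = 0.5X.
n_T = Σnᵢ = 1 − 0.5X.
y_i = n_i/n_T, p_i = y_i·P. K = p_Q / (p_R^2).
This yields a degree-2 equation in X; solving on (0,1), X = 0.262.
Then n_Q = 0.131, n_T = 0.869, so y_Q = 0.151.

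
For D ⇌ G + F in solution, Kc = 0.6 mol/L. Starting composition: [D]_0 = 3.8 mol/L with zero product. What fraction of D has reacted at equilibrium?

X = 0.326

Let X = conversion of D; extent ξ = 3.8·X mol/L.
Concentrations: [D] = 3.8 − 3.8X; [G] = 3.8X; [F] = 3.8X.
Kc = [G] [F] / ([D]).
Setting equal to 0.6 and solving for X on (0,1) gives X = 0.326.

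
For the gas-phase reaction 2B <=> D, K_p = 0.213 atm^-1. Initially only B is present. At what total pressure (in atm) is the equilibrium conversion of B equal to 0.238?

Take 1 mol B as basis and let X be its fractional conversion, so ξ = 0.5X.
Mole table: n_B = 1 − X; n_D = 0.5X.
n_T = Σnᵢ = 1 − 0.5X.
K_p = p_D / (p_B^2) with p_i = (n_i/n_T)·P.
At X = 0.238: the mole-fraction product g(X) = Π y_i^ν_i = 0.1806. Since K_p = g(X)·P^{-1}, P = (g/K_p)^(1/1) = (0.1806/0.213)^(1/1) = 0.848 atm.

P = 0.848 atm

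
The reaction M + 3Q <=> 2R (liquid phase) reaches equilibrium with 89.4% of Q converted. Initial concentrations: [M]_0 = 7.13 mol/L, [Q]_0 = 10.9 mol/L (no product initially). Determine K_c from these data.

K_c = 7.05 (mol/L)^-2

Let X = conversion of Q.
Concentrations: [M] = 7.13 − 3.63X; [Q] = 10.9 − 10.9X; [R] = 7.27X.
At X = 0.894: [M] = 3.88, [Q] = 1.16, [R] = 6.5.
K_c = [R]^2 / ([M] [Q]^3) = 7.05 (mol/L)^-2.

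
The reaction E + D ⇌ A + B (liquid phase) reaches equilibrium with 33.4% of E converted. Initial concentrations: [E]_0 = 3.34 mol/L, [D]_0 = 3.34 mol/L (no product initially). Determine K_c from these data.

Let X = conversion of E.
Concentrations: [E] = 3.34 − 3.34X; [D] = 3.34 − 3.34X; [A] = 3.34X; [B] = 3.34X.
At X = 0.334: [E] = 2.22, [D] = 2.22, [A] = 1.12, [B] = 1.12.
K_c = [A] [B] / ([E] [D]) = 0.252.

K_c = 0.252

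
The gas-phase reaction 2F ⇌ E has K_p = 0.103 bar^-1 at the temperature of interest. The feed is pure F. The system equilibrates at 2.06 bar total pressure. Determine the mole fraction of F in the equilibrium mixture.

y_F = 0.848

Basis: 1 mol F initially; let X = conversion of F. Extent ξ = 0.5X.
At extent ξ: n_F = 1 − X; n_E = 0.5X.
Summing: n_T = 1 − 0.5X.
With p_i = (n_i/n_T)P, K_p = p_E / (p_F^2).
Setting this equal to 0.103 bar^-1 and taking the physical root (0 < X < 1) gives X = 0.265.
Then n_F = 0.735, n_T = 0.868, so y_F = 0.848.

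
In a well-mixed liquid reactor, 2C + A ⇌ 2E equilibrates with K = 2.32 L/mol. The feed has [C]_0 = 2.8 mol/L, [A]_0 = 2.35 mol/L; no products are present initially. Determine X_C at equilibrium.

X = 0.647

Let X = conversion of C; extent ξ = 2.8X/2 mol/L.
Concentrations: [C] = 2.8 − 2.8X; [A] = 2.35 − 1.4X; [E] = 2.8X.
K = [E]^2 / ([C]^2 [A]).
This equals 2.32 at X = 0.647 (the root in 0 < X < 1).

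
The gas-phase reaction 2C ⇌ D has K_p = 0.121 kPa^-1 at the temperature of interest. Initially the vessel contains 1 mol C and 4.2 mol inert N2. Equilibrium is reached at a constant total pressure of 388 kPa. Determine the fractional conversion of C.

Basis: 1 mol C initially; let X = conversion of C. Extent ξ = 0.5X.
Moles: n_C = 1 − X; n_D = 0.5X; n_I = 4.2 (inert).
n_T = Σnᵢ = 5.2 − 0.5X.
With p_i = (n_i/n_T)P, K_p = p_D / (p_C^2).
Substituting and setting equal to 0.121 kPa^-1 gives a polynomial in X; the root in (0,1) is X = 0.798.

X = 0.798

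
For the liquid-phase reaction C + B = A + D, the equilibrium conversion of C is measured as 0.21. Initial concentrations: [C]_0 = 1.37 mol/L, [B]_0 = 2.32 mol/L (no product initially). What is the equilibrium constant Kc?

Let X = conversion of C.
Concentrations: [C] = 1.37 − 1.37X; [B] = 2.32 − 1.37X; [A] = 1.37X; [D] = 1.37X.
At X = 0.21: [C] = 1.08, [B] = 2.03, [A] = 0.288, [D] = 0.288.
Kc = [A] [D] / ([C] [B]) = 0.0376.

Kc = 0.0376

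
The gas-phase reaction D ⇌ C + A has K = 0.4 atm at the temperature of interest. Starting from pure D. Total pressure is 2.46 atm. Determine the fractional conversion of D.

X = 0.374

Basis: 1 mol D initially; let X = conversion of D. Extent ξ = X.
Species balance: n_D = 1 − X; n_C = X; n_A = X.
n_T = Σnᵢ = 1 + X.
With p_i = (n_i/n_T)P, K = p_C p_A / (p_D).
Equating to 0.4 atm and solving on 0 < X < 1: X = 0.374.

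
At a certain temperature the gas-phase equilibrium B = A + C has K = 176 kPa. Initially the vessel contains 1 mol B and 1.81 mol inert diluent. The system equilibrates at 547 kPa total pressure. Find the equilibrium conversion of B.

Let X = conversion of B (basis 1 mol B); extent of reaction ξ = X.
Species balance: n_B = 1 − X; n_A = X; n_C = X; n_I = 1.81 (inert).
n_T = Σnᵢ = 2.81 + X.
With p_i = (n_i/n_T)P, K = p_A p_C / (p_B).
This yields a degree-2 equation in X; solving on (0,1), X = 0.636.

X = 0.636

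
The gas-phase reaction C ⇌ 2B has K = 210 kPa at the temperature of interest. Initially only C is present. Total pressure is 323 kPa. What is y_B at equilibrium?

Take 1 mol C as basis and let X be its fractional conversion, so ξ = X.
Mole table: n_C = 1 − X; n_B = 2X.
n_T = Σnᵢ = 1 + X.
Mole fractions y_i = n_i/n_T; K = p_B^2 / (p_C) with p_i = y_i·P.
Substituting and setting equal to 210 kPa gives a polynomial in X; the root in (0,1) is X = 0.374.
Then n_B = 0.748, n_T = 1.37, so y_B = 0.544.

y_B = 0.544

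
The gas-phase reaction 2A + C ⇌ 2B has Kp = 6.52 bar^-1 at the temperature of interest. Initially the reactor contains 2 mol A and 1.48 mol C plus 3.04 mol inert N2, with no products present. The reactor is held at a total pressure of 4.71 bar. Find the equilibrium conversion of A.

Let X = conversion of A (basis 2 mol A); extent of reaction ξ = X.
Species balance: n_A = 2 − 2X; n_C = 1.48 − X; n_B = 2X; n_I = 3.04 (inert).
n_T = Σnᵢ = 6.52 − X.
y_i = n_i/n_T, p_i = y_i·P. Kp = p_B^2 / (p_A^2 p_C).
This yields a degree-3 equation in X; solving on (0,1), X = 0.673.

X = 0.673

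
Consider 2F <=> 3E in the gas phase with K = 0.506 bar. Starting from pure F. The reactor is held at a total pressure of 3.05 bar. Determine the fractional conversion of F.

Let X = conversion of F (basis 1 mol F); extent of reaction ξ = 0.5X.
Mole table: n_F = 1 − X; n_E = 1.5X.
Summing: n_T = 1 + 0.5X.
Mole fractions y_i = n_i/n_T; K = p_E^3 / (p_F^2) with p_i = y_i·P.
Substituting and setting equal to 0.506 bar gives a polynomial in X; the root in (0,1) is X = 0.302.

X = 0.302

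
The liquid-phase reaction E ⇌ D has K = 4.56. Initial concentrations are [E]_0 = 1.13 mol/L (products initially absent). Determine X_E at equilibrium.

Let X = conversion of E; extent ξ = 1.13·X mol/L.
Concentrations: [E] = 1.13 − 1.13X; [D] = 1.13X.
K = [D] / ([E]).
This equals 4.56 at X = 0.820 (the root in 0 < X < 1).

X = 0.820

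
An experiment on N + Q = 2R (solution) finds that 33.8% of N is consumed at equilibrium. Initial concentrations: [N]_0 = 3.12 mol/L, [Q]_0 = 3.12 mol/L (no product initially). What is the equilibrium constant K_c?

K_c = 1.04

Let X = conversion of N.
Concentrations: [N] = 3.12 − 3.12X; [Q] = 3.12 − 3.12X; [R] = 6.24X.
At X = 0.338: [N] = 2.07, [Q] = 2.07, [R] = 2.11.
K_c = [R]^2 / ([N] [Q]) = 1.04.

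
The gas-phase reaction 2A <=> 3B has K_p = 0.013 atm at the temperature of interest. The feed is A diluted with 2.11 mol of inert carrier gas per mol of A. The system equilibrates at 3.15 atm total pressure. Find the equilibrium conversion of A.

Take 1 mol A as basis and let X be its fractional conversion, so ξ = 0.5X.
Mole table: n_A = 1 − X; n_B = 1.5X; n_I = 2.11 (inert).
Summing: n_T = 3.11 + 0.5X.
With p_i = (n_i/n_T)P, K_p = p_B^3 / (p_A^2).
Equating to 0.013 atm and solving on 0 < X < 1: X = 0.142.

X = 0.142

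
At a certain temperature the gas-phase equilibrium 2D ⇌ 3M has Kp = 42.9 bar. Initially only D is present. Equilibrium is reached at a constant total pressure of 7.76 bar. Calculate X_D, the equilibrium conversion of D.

X = 0.647

Basis: 1 mol D initially; let X = conversion of D. Extent ξ = 0.5X.
Moles: n_D = 1 − X; n_M = 1.5X.
Total moles n_T = 1 + 0.5X.
Mole fractions y_i = n_i/n_T; Kp = p_M^3 / (p_D^2) with p_i = y_i·P.
Substituting and setting equal to 42.9 bar gives a polynomial in X; the root in (0,1) is X = 0.647.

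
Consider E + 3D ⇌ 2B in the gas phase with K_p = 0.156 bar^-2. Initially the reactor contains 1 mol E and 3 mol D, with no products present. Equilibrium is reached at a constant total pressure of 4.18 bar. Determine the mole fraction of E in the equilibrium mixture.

Let X = conversion of E (basis 1 mol E); extent of reaction ξ = X.
Species balance: n_E = 1 − X; n_D = 3 − 3X; n_B = 2X.
n_T = Σnᵢ = 4 − 2X.
Mole fractions y_i = n_i/n_T; K_p = p_B^2 / (p_E p_D^3) with p_i = y_i·P.
Equating to 0.156 bar^-2 and solving on 0 < X < 1: X = 0.436.
Then n_E = 0.564, n_T = 3.13, so y_E = 0.180.

y_E = 0.180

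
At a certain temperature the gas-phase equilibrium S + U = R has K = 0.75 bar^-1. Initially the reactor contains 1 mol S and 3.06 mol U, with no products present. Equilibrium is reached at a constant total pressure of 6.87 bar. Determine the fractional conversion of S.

Basis: 1 mol S initially; let X = conversion of S. Extent ξ = X.
At extent ξ: n_S = 1 − X; n_U = 3.06 − X; n_R = X.
Summing: n_T = 4.06 − X.
Mole fractions y_i = n_i/n_T; K = p_R / (p_S p_U) with p_i = y_i·P.
Substituting and setting equal to 0.75 bar^-1 gives a polynomial in X; the root in (0,1) is X = 0.782.

X = 0.782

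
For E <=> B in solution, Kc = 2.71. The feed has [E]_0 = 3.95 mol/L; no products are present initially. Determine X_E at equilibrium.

X = 0.730

Let X = conversion of E; extent ξ = 3.95·X mol/L.
Concentrations: [E] = 3.95 − 3.95X; [B] = 3.95X.
Kc = [B] / ([E]).
Solving Kc = 2.71 for X ∈ (0,1): X = 0.730.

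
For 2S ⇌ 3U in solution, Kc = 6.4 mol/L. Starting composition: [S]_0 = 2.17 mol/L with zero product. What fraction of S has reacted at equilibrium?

X = 0.556

Let X = conversion of S; extent ξ = 2.17X/2 mol/L.
Concentrations: [S] = 2.17 − 2.17X; [U] = 3.25X.
Kc = [U]^3 / ([S]^2).
Equating to 6.4 mol/L: the physical root is X = 0.556.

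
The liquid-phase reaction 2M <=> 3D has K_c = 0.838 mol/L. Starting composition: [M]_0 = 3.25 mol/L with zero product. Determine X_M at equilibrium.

X = 0.326

Let X = conversion of M; extent ξ = 3.25X/2 mol/L.
Concentrations: [M] = 3.25 − 3.25X; [D] = 4.88X.
K_c = [D]^3 / ([M]^2).
Setting equal to 0.838 and solving for X on (0,1) gives X = 0.326.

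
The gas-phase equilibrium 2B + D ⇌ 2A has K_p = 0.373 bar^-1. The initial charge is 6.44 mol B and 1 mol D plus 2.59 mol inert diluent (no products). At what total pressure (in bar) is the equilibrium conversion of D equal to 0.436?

P = 1.12 bar

Take 1 mol D as basis and let X be its fractional conversion, so ξ = X.
Moles: n_B = 6.44 − 2X; n_D = 1 − X; n_A = 2X; n_I = 2.59 (inert).
n_T = Σnᵢ = 10 − X.
K_p = p_A^2 / (p_B^2 p_D) with p_i = (n_i/n_T)·P.
At X = 0.436: the mole-fraction product g(X) = Π y_i^ν_i = 0.4172. Since K_p = g(X)·P^{-1}, P = (g/K_p)^(1/1) = (0.4172/0.373)^(1/1) = 1.12 bar.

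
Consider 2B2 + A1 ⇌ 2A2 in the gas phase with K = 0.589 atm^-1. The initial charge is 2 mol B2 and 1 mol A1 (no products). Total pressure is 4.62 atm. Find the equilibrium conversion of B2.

Let X = conversion of B2 (basis 2 mol B2); extent of reaction ξ = X.
Mole table: n_B2 = 2 − 2X; n_A1 = 1 − X; n_A2 = 2X.
Summing: n_T = 3 − X.
y_i = n_i/n_T, p_i = y_i·P. K = p_A2^2 / (p_B2^2 p_A1).
This yields a degree-3 equation in X; solving on (0,1), X = 0.436.

X = 0.436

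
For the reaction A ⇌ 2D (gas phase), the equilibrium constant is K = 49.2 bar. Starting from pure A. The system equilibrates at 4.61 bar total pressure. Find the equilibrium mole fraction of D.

Basis: 1 mol A initially; let X = conversion of A. Extent ξ = X.
At extent ξ: n_A = 1 − X; n_D = 2X.
Summing: n_T = 1 + X.
With p_i = (n_i/n_T)P, K = p_D^2 / (p_A).
Substituting and setting equal to 49.2 bar gives a polynomial in X; the root in (0,1) is X = 0.853.
Then n_D = 1.71, n_T = 1.85, so y_D = 0.921.

y_D = 0.921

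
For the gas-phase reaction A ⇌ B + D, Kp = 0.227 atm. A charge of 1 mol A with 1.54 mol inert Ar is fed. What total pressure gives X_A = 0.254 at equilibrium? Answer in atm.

Let X = conversion of A (basis 1 mol A); extent of reaction ξ = X.
At extent ξ: n_A = 1 − X; n_B = X; n_D = X; n_I = 1.54 (inert).
Summing: n_T = 2.54 + X.
Kp = p_B p_D / (p_A) with p_i = (n_i/n_T)·P.
At X = 0.254: the mole-fraction product g(X) = Π y_i^ν_i = 0.03095. Since Kp = g(X)·P^{1}, P = (Kp/g)^(1/1) = (0.227/0.03095)^(1/1) = 7.33 atm.

P = 7.33 atm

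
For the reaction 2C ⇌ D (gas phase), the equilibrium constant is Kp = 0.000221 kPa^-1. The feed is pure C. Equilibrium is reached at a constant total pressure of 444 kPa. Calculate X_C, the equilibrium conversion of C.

Basis: 1 mol C initially; let X = conversion of C. Extent ξ = 0.5X.
Moles: n_C = 1 − X; n_D = 0.5X.
Summing: n_T = 1 − 0.5X.
With p_i = (n_i/n_T)P, Kp = p_D / (p_C^2).
Setting this equal to 0.000221 kPa^-1 and taking the physical root (0 < X < 1) gives X = 0.153.

X = 0.153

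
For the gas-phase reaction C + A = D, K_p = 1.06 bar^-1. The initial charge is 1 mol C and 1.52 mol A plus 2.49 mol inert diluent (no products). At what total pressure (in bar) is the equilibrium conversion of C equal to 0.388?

P = 2.44 bar

Let X = conversion of C (basis 1 mol C); extent of reaction ξ = X.
Moles: n_C = 1 − X; n_A = 1.52 − X; n_D = X; n_I = 2.49 (inert).
n_T = Σnᵢ = 5.01 − X.
K_p = p_D / (p_C p_A) with p_i = (n_i/n_T)·P.
At X = 0.388: the mole-fraction product g(X) = Π y_i^ν_i = 2.589. Since K_p = g(X)·P^{-1}, P = (g/K_p)^(1/1) = (2.589/1.06)^(1/1) = 2.44 bar.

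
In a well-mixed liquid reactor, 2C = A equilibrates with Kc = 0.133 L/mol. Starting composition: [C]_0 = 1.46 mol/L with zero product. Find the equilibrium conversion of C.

Let X = conversion of C; extent ξ = 1.46X/2 mol/L.
Concentrations: [C] = 1.46 − 1.46X; [A] = 0.73X.
Kc = [A] / ([C]^2).
Equating to 0.133 L/mol: the physical root is X = 0.230.

X = 0.230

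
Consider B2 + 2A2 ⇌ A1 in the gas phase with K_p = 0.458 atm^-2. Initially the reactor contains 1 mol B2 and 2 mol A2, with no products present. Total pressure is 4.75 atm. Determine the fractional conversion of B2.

X = 0.642

Let X = conversion of B2 (basis 1 mol B2); extent of reaction ξ = X.
Moles: n_B2 = 1 − X; n_A2 = 2 − 2X; n_A1 = X.
n_T = Σnᵢ = 3 − 2X.
Mole fractions y_i = n_i/n_T; K_p = p_A1 / (p_B2 p_A2^2) with p_i = y_i·P.
Equating to 0.458 atm^-2 and solving on 0 < X < 1: X = 0.642.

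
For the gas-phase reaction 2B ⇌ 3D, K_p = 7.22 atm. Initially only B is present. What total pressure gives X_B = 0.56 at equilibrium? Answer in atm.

P = 3.02 atm

Let X = conversion of B (basis 1 mol B); extent of reaction ξ = 0.5X.
At extent ξ: n_B = 1 − X; n_D = 1.5X.
n_T = Σnᵢ = 1 + 0.5X.
K_p = p_D^3 / (p_B^2) with p_i = (n_i/n_T)·P.
At X = 0.56: the mole-fraction product g(X) = Π y_i^ν_i = 2.392. Since K_p = g(X)·P^{1}, P = (K_p/g)^(1/1) = (7.22/2.392)^(1/1) = 3.02 atm.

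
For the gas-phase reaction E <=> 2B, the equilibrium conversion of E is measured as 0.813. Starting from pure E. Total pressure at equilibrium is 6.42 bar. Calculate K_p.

K_p = 50.1 bar

Basis: 1 mol E initially; let X = conversion of E. Extent ξ = X.
Mole table: n_E = 1 − X; n_B = 2X.
n_T = Σnᵢ = 1 + X.
At X = 0.813: n_E = 0.187, n_B = 1.63, n_T = 1.81.
p_i = (n_i/n_T)·P. K_p = p_B^2 / (p_E) = 50.1 bar.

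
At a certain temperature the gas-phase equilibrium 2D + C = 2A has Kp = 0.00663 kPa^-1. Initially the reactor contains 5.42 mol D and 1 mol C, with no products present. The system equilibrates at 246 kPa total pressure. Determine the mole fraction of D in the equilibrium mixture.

y_D = 0.714

Basis: 1 mol C initially; let X = conversion of C. Extent ξ = X.
Moles: n_D = 5.42 − 2X; n_C = 1 − X; n_A = 2X.
n_T = Σnᵢ = 6.42 − X.
y_i = n_i/n_T, p_i = y_i·P. Kp = p_A^2 / (p_D^2 p_C).
Equating to 0.00663 kPa^-1 and solving on 0 < X < 1: X = 0.649.
Then n_D = 4.12, n_T = 5.77, so y_D = 0.714.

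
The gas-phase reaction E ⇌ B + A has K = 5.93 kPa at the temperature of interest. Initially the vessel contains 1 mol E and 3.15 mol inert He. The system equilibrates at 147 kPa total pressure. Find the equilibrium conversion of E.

Let X = conversion of E (basis 1 mol E); extent of reaction ξ = X.
At extent ξ: n_E = 1 − X; n_B = X; n_A = X; n_I = 3.15 (inert).
Summing: n_T = 4.15 + X.
Mole fractions y_i = n_i/n_T; K = p_B p_A / (p_E) with p_i = y_i·P.
Substituting and setting equal to 5.93 kPa gives a polynomial in X; the root in (0,1) is X = 0.345.

X = 0.345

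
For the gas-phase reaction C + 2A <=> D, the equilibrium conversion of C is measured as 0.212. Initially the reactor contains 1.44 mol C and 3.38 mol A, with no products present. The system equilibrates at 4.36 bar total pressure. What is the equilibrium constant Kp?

Kp = 0.0327 bar^-2

Let X = conversion of C (basis 1.44 mol C); extent of reaction ξ = 1.44X.
Moles: n_C = 1.44 − 1.44X; n_A = 3.38 − 2.88X; n_D = 1.44X.
n_T = Σnᵢ = 4.82 − 2.88X.
At X = 0.212: n_C = 1.13, n_A = 2.77, n_D = 0.305, n_T = 4.21.
p_i = (n_i/n_T)·P. Kp = p_D / (p_C p_A^2) = 0.0327 bar^-2.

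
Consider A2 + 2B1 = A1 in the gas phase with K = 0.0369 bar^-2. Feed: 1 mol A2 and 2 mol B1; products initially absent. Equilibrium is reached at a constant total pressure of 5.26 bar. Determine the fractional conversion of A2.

Let X = conversion of A2 (basis 1 mol A2); extent of reaction ξ = X.
Moles: n_A2 = 1 − X; n_B1 = 2 − 2X; n_A1 = X.
Total moles n_T = 3 − 2X.
y_i = n_i/n_T, p_i = y_i·P. K = p_A1 / (p_A2 p_B1^2).
Equating to 0.0369 bar^-2 and solving on 0 < X < 1: X = 0.265.

X = 0.265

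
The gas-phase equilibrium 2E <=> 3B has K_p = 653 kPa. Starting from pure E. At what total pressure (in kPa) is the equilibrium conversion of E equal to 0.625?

Let X = conversion of E (basis 1 mol E); extent of reaction ξ = 0.5X.
At extent ξ: n_E = 1 − X; n_B = 1.5X.
Total moles n_T = 1 + 0.5X.
K_p = p_B^3 / (p_E^2) with p_i = (n_i/n_T)·P.
At X = 0.625: the mole-fraction product g(X) = Π y_i^ν_i = 4.464. Since K_p = g(X)·P^{1}, P = (K_p/g)^(1/1) = (653/4.464)^(1/1) = 146 kPa.

P = 146 kPa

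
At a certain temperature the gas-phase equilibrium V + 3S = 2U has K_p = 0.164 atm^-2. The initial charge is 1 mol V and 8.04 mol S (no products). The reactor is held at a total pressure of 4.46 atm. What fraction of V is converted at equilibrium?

Basis: 1 mol V initially; let X = conversion of V. Extent ξ = X.
Species balance: n_V = 1 − X; n_S = 8.04 − 3X; n_U = 2X.
Summing: n_T = 9.04 − 2X.
With p_i = (n_i/n_T)P, K_p = p_U^2 / (p_V p_S^3).
Equating to 0.164 atm^-2 and solving on 0 < X < 1: X = 0.777.

X = 0.777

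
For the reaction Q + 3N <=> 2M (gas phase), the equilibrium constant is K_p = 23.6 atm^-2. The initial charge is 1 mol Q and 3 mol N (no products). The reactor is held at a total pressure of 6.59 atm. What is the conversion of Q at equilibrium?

X = 0.847

Let X = conversion of Q (basis 1 mol Q); extent of reaction ξ = X.
Species balance: n_Q = 1 − X; n_N = 3 − 3X; n_M = 2X.
n_T = Σnᵢ = 4 − 2X.
y_i = n_i/n_T, p_i = y_i·P. K_p = p_M^2 / (p_Q p_N^3).
This yields a degree-4 equation in X; solving on (0,1), X = 0.847.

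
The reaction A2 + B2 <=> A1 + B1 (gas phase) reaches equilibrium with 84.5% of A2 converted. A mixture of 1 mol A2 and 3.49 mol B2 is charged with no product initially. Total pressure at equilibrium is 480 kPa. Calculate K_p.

K_p = 1.74

Basis: 1 mol A2 initially; let X = conversion of A2. Extent ξ = X.
Moles: n_A2 = 1 − X; n_B2 = 3.49 − X; n_A1 = X; n_B1 = X.
n_T stays at 4.49 (no change in mole number).
At X = 0.845: n_A2 = 0.155, n_B2 = 2.65, n_A1 = 0.845, n_B1 = 0.845, n_T = 4.49.
p_i = (n_i/n_T)·P. K_p = p_A1 p_B1 / (p_A2 p_B2) = 1.74.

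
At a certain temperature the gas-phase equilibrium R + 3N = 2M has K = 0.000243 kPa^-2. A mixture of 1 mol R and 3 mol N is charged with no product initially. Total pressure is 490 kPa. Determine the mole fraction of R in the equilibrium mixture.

y_R = 0.116

Basis: 1 mol R initially; let X = conversion of R. Extent ξ = X.
At extent ξ: n_R = 1 − X; n_N = 3 − 3X; n_M = 2X.
Total moles n_T = 4 − 2X.
Mole fractions y_i = n_i/n_T; K = p_M^2 / (p_R p_N^3) with p_i = y_i·P.
Setting this equal to 0.000243 kPa^-2 and taking the physical root (0 < X < 1) gives X = 0.697.
Then n_R = 0.303, n_T = 2.61, so y_R = 0.116.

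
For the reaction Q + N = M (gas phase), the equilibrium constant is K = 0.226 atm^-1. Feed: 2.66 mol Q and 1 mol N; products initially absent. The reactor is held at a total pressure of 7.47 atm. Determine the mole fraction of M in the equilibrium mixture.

y_M = 0.171

Basis: 1 mol N initially; let X = conversion of N. Extent ξ = X.
Species balance: n_Q = 2.66 − X; n_N = 1 − X; n_M = X.
n_T = Σnᵢ = 3.66 − X.
Mole fractions y_i = n_i/n_T; K = p_M / (p_Q p_N) with p_i = y_i·P.
Substituting and setting equal to 0.226 atm^-1 gives a polynomial in X; the root in (0,1) is X = 0.534.
Then n_M = 0.534, n_T = 3.13, so y_M = 0.171.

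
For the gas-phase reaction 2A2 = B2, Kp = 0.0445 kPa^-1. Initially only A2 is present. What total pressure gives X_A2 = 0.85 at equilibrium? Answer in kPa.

Let X = conversion of A2 (basis 1 mol A2); extent of reaction ξ = 0.5X.
Mole table: n_A2 = 1 − X; n_B2 = 0.5X.
n_T = Σnᵢ = 1 − 0.5X.
Kp = p_B2 / (p_A2^2) with p_i = (n_i/n_T)·P.
At X = 0.85: the mole-fraction product g(X) = Π y_i^ν_i = 10.86. Since Kp = g(X)·P^{-1}, P = (g/Kp)^(1/1) = (10.86/0.0445)^(1/1) = 244 kPa.

P = 244 kPa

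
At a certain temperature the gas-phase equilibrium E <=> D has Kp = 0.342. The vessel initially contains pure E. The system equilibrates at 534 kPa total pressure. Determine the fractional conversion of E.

Basis: 1 mol E initially; let X = conversion of E. Extent ξ = X.
Mole table: n_E = 1 − X; n_D = X.
n_T stays at 1 (no change in mole number).
y_i = n_i/n_T, p_i = y_i·P. Kp = p_D / (p_E).
Equating to 0.342 and solving on 0 < X < 1: X = 0.255.

X = 0.255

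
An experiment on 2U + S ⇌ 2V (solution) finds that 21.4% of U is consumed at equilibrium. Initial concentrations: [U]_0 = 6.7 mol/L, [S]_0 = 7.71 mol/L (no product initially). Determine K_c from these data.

Let X = conversion of U.
Concentrations: [U] = 6.7 − 6.7X; [S] = 7.71 − 3.35X; [V] = 6.7X.
At X = 0.214: [U] = 5.27, [S] = 6.99, [V] = 1.43.
K_c = [V]^2 / ([U]^2 [S]) = 0.0106 L/mol.

K_c = 0.0106 L/mol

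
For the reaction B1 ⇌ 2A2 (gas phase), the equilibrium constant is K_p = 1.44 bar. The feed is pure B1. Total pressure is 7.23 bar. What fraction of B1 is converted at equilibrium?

Basis: 1 mol B1 initially; let X = conversion of B1. Extent ξ = X.
Mole table: n_B1 = 1 − X; n_A2 = 2X.
Summing: n_T = 1 + X.
y_i = n_i/n_T, p_i = y_i·P. K_p = p_A2^2 / (p_B1).
Equating to 1.44 bar and solving on 0 < X < 1: X = 0.218.

X = 0.218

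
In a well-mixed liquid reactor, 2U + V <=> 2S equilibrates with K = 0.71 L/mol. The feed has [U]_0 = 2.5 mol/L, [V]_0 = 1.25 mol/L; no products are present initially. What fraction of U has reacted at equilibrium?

Let X = conversion of U; extent ξ = 2.5X/2 mol/L.
Concentrations: [U] = 2.5 − 2.5X; [V] = 1.25 − 1.25X; [S] = 2.5X.
K = [S]^2 / ([U]^2 [V]).
Setting equal to 0.71 and solving for X on (0,1) gives X = 0.418.

X = 0.418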